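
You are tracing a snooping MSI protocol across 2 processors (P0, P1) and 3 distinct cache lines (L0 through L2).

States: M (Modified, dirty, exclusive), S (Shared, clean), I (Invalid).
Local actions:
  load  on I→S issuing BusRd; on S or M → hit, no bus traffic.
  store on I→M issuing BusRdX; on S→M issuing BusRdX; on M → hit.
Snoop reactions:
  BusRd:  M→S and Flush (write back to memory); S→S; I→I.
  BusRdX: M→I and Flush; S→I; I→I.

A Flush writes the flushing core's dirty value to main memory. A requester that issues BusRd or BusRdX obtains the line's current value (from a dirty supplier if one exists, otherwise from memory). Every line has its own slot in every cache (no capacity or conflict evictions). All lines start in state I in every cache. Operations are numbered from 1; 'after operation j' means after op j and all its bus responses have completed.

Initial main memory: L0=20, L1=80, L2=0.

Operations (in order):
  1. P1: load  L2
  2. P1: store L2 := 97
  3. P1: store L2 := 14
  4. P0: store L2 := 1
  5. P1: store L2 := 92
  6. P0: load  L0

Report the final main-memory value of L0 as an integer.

memory[L0] = 20

  op1 P1: load  L2 → I/S on L2; bus BusRd; mem=0
  op2 P1: store L2 := 97 → I/M on L2; bus BusRdX; mem=0
  op3 P1: store L2 := 14 → I/M on L2; bus (none); mem=0
  op4 P0: store L2 := 1 → M/I on L2; bus BusRdX Flush; mem=14
  op5 P1: store L2 := 92 → I/M on L2; bus BusRdX Flush; mem=1
  op6 P0: load  L0 → S/I on L0; bus BusRd; mem=20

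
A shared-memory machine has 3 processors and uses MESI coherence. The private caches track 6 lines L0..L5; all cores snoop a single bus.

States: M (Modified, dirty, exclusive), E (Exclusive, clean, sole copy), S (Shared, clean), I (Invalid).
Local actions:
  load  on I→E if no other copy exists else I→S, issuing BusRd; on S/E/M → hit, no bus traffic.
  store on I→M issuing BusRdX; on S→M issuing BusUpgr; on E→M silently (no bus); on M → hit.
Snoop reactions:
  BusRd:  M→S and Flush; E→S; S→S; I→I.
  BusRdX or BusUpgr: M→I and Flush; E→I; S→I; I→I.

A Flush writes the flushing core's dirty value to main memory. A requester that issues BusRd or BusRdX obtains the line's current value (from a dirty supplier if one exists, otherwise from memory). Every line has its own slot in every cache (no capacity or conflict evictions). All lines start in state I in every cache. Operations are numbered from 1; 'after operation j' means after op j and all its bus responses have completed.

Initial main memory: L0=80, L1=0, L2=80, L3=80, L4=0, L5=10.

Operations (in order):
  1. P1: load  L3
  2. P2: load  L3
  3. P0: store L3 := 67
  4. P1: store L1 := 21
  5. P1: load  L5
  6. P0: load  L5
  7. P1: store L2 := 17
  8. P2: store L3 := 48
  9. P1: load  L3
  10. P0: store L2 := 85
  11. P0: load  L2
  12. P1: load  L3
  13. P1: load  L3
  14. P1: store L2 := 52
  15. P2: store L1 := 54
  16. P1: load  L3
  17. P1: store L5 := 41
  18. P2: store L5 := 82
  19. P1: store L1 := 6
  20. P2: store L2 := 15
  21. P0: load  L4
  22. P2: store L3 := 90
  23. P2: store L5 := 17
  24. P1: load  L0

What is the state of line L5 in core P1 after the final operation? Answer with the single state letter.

state = I

  op1 P1: load  L3 → I/E/I on L3; bus BusRd; mem=80
  op2 P2: load  L3 → I/S/S on L3; bus BusRd; mem=80
  op3 P0: store L3 := 67 → M/I/I on L3; bus BusRdX; mem=80
  op4 P1: store L1 := 21 → I/M/I on L1; bus BusRdX; mem=0
  op5 P1: load  L5 → I/E/I on L5; bus BusRd; mem=10
  op6 P0: load  L5 → S/S/I on L5; bus BusRd; mem=10
  op7 P1: store L2 := 17 → I/M/I on L2; bus BusRdX; mem=80
  op8 P2: store L3 := 48 → I/I/M on L3; bus BusRdX Flush; mem=67
  op9 P1: load  L3 → I/S/S on L3; bus BusRd Flush; mem=48
  op10 P0: store L2 := 85 → M/I/I on L2; bus BusRdX Flush; mem=17
  op11 P0: load  L2 → M/I/I on L2; bus (none); mem=17
  op12 P1: load  L3 → I/S/S on L3; bus (none); mem=48
  op13 P1: load  L3 → I/S/S on L3; bus (none); mem=48
  op14 P1: store L2 := 52 → I/M/I on L2; bus BusRdX Flush; mem=85
  op15 P2: store L1 := 54 → I/I/M on L1; bus BusRdX Flush; mem=21
  op16 P1: load  L3 → I/S/S on L3; bus (none); mem=48
  op17 P1: store L5 := 41 → I/M/I on L5; bus BusUpgr; mem=10
  op18 P2: store L5 := 82 → I/I/M on L5; bus BusRdX Flush; mem=41
  op19 P1: store L1 := 6 → I/M/I on L1; bus BusRdX Flush; mem=54
  op20 P2: store L2 := 15 → I/I/M on L2; bus BusRdX Flush; mem=52
  op21 P0: load  L4 → E/I/I on L4; bus BusRd; mem=0
  op22 P2: store L3 := 90 → I/I/M on L3; bus BusUpgr; mem=48
  op23 P2: store L5 := 17 → I/I/M on L5; bus (none); mem=41
  op24 P1: load  L0 → I/E/I on L0; bus BusRd; mem=80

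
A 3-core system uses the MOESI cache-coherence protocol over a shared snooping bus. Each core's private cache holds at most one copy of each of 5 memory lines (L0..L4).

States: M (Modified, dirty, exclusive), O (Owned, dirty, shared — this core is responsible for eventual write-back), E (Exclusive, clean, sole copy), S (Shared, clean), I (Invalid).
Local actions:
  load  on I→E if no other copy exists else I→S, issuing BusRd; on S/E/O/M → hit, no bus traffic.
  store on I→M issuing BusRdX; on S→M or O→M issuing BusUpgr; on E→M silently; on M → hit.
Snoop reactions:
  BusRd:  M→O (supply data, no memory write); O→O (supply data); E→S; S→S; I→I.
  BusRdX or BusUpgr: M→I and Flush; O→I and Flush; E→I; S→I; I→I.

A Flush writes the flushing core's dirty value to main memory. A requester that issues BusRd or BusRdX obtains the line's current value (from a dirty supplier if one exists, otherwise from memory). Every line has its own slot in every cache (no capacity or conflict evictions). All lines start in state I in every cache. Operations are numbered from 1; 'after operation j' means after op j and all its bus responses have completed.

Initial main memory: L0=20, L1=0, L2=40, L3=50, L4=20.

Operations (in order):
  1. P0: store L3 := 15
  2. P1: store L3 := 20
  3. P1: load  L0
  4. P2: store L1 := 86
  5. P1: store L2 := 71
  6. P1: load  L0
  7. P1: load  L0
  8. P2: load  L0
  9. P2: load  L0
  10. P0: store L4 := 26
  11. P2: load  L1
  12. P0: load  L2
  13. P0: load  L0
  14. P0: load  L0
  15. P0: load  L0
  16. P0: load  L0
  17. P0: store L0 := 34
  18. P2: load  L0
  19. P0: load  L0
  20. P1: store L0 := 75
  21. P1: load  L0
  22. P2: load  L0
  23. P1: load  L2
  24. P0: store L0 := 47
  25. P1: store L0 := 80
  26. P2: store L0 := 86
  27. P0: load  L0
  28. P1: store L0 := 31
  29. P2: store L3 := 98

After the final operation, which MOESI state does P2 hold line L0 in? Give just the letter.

1. P0: store L3 := 15  bus=[BusRdX]  L3: P0=M P1=I P2=I  mem[L3]=50
2. P1: store L3 := 20  bus=[BusRdX,Flush]  L3: P0=I P1=M P2=I  mem[L3]=15
3. P1: load  L0  bus=[BusRd]  L0: P0=I P1=E P2=I  mem[L0]=20
4. P2: store L1 := 86  bus=[BusRdX]  L1: P0=I P1=I P2=M  mem[L1]=0
5. P1: store L2 := 71  bus=[BusRdX]  L2: P0=I P1=M P2=I  mem[L2]=40
6. P1: load  L0  bus=[-]  L0: P0=I P1=E P2=I  mem[L0]=20
7. P1: load  L0  bus=[-]  L0: P0=I P1=E P2=I  mem[L0]=20
8. P2: load  L0  bus=[BusRd]  L0: P0=I P1=S P2=S  mem[L0]=20
9. P2: load  L0  bus=[-]  L0: P0=I P1=S P2=S  mem[L0]=20
10. P0: store L4 := 26  bus=[BusRdX]  L4: P0=M P1=I P2=I  mem[L4]=20
11. P2: load  L1  bus=[-]  L1: P0=I P1=I P2=M  mem[L1]=0
12. P0: load  L2  bus=[BusRd]  L2: P0=S P1=O P2=I  mem[L2]=40
13. P0: load  L0  bus=[BusRd]  L0: P0=S P1=S P2=S  mem[L0]=20
14. P0: load  L0  bus=[-]  L0: P0=S P1=S P2=S  mem[L0]=20
15. P0: load  L0  bus=[-]  L0: P0=S P1=S P2=S  mem[L0]=20
16. P0: load  L0  bus=[-]  L0: P0=S P1=S P2=S  mem[L0]=20
17. P0: store L0 := 34  bus=[BusUpgr]  L0: P0=M P1=I P2=I  mem[L0]=20
18. P2: load  L0  bus=[BusRd]  L0: P0=O P1=I P2=S  mem[L0]=20
19. P0: load  L0  bus=[-]  L0: P0=O P1=I P2=S  mem[L0]=20
20. P1: store L0 := 75  bus=[BusRdX,Flush]  L0: P0=I P1=M P2=I  mem[L0]=34
21. P1: load  L0  bus=[-]  L0: P0=I P1=M P2=I  mem[L0]=34
22. P2: load  L0  bus=[BusRd]  L0: P0=I P1=O P2=S  mem[L0]=34
23. P1: load  L2  bus=[-]  L2: P0=S P1=O P2=I  mem[L2]=40
24. P0: store L0 := 47  bus=[BusRdX,Flush]  L0: P0=M P1=I P2=I  mem[L0]=75
25. P1: store L0 := 80  bus=[BusRdX,Flush]  L0: P0=I P1=M P2=I  mem[L0]=47
26. P2: store L0 := 86  bus=[BusRdX,Flush]  L0: P0=I P1=I P2=M  mem[L0]=80
27. P0: load  L0  bus=[BusRd]  L0: P0=S P1=I P2=O  mem[L0]=80
28. P1: store L0 := 31  bus=[BusRdX,Flush]  L0: P0=I P1=M P2=I  mem[L0]=86
29. P2: store L3 := 98  bus=[BusRdX,Flush]  L3: P0=I P1=I P2=M  mem[L3]=20

state = I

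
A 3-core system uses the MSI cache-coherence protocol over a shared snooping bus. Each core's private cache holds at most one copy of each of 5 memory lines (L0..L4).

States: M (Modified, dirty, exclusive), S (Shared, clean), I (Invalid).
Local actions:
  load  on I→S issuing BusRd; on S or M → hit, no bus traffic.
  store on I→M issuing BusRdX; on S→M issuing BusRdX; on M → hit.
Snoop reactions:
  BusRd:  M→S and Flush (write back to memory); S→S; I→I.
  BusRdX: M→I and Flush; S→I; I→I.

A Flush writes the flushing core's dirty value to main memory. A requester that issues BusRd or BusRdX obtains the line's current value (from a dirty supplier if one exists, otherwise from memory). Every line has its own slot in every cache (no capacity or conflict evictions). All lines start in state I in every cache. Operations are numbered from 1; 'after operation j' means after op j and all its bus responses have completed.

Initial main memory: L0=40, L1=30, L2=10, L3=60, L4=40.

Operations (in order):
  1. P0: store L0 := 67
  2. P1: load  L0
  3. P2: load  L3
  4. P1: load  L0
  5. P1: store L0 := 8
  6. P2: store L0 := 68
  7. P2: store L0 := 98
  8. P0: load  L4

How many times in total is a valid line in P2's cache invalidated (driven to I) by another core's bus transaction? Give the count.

[1] P0: store L0 := 67 | P0:M(67), P1:I, P2:I | bus: BusRdX
[2] P1: load  L0 | P0:S(67), P1:S(67), P2:I | bus: BusRd,Flush
[3] P2: load  L3 | P0:I, P1:I, P2:S(60) | bus: BusRd
[4] P1: load  L0 | P0:S(67), P1:S(67), P2:I | bus: none
[5] P1: store L0 := 8 | P0:I, P1:M(8), P2:I | bus: BusRdX
[6] P2: store L0 := 68 | P0:I, P1:I, P2:M(68) | bus: BusRdX,Flush
[7] P2: store L0 := 98 | P0:I, P1:I, P2:M(98) | bus: none
[8] P0: load  L4 | P0:S(40), P1:I, P2:I | bus: BusRd

invalidations = 0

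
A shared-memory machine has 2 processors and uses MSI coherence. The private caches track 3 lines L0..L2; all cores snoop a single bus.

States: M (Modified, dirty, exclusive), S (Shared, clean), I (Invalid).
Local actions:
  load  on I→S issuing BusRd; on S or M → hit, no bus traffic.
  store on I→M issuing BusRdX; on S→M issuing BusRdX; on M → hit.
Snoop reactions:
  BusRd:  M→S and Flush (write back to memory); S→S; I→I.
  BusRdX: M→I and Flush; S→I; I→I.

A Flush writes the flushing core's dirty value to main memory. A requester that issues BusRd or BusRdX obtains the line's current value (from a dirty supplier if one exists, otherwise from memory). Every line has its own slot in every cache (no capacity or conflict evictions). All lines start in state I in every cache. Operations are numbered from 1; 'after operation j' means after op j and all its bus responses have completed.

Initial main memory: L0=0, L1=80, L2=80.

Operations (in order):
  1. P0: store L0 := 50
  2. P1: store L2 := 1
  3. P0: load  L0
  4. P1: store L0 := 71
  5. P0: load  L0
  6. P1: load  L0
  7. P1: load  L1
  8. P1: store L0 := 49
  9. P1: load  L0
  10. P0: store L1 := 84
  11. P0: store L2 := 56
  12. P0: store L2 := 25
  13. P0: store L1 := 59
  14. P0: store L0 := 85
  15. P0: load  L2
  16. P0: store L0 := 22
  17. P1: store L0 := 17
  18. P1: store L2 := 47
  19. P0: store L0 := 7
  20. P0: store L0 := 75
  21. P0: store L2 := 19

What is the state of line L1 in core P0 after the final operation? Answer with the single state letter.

[1] P0: store L0 := 50 | P0:M(50), P1:I | bus: BusRdX
[2] P1: store L2 := 1 | P0:I, P1:M(1) | bus: BusRdX
[3] P0: load  L0 | P0:M(50), P1:I | bus: none
[4] P1: store L0 := 71 | P0:I, P1:M(71) | bus: BusRdX,Flush
[5] P0: load  L0 | P0:S(71), P1:S(71) | bus: BusRd,Flush
[6] P1: load  L0 | P0:S(71), P1:S(71) | bus: none
[7] P1: load  L1 | P0:I, P1:S(80) | bus: BusRd
[8] P1: store L0 := 49 | P0:I, P1:M(49) | bus: BusRdX
[9] P1: load  L0 | P0:I, P1:M(49) | bus: none
[10] P0: store L1 := 84 | P0:M(84), P1:I | bus: BusRdX
[11] P0: store L2 := 56 | P0:M(56), P1:I | bus: BusRdX,Flush
[12] P0: store L2 := 25 | P0:M(25), P1:I | bus: none
[13] P0: store L1 := 59 | P0:M(59), P1:I | bus: none
[14] P0: store L0 := 85 | P0:M(85), P1:I | bus: BusRdX,Flush
[15] P0: load  L2 | P0:M(25), P1:I | bus: none
[16] P0: store L0 := 22 | P0:M(22), P1:I | bus: none
[17] P1: store L0 := 17 | P0:I, P1:M(17) | bus: BusRdX,Flush
[18] P1: store L2 := 47 | P0:I, P1:M(47) | bus: BusRdX,Flush
[19] P0: store L0 := 7 | P0:M(7), P1:I | bus: BusRdX,Flush
[20] P0: store L0 := 75 | P0:M(75), P1:I | bus: none
[21] P0: store L2 := 19 | P0:M(19), P1:I | bus: BusRdX,Flush

state = M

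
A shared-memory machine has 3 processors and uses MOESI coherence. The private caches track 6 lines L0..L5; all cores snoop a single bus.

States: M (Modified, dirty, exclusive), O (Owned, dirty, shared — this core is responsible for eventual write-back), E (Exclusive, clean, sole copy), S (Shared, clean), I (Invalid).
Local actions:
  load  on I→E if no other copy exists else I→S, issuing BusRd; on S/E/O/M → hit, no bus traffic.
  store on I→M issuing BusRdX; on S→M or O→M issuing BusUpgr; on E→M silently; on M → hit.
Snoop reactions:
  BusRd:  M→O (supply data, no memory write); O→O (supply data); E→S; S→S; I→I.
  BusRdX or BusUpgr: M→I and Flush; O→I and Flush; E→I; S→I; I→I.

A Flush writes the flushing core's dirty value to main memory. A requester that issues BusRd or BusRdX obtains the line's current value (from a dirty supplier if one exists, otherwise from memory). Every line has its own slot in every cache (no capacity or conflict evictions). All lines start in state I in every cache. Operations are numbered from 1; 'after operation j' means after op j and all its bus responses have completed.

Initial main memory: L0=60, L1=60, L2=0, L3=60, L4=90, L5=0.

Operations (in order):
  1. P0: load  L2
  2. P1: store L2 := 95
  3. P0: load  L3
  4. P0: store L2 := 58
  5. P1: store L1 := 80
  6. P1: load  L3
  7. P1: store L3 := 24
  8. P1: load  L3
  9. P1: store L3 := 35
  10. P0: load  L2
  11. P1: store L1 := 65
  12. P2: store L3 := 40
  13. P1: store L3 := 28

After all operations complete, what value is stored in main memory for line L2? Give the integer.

1. P0: load  L2  bus=[BusRd]  L2: P0=E P1=I P2=I  mem[L2]=0
2. P1: store L2 := 95  bus=[BusRdX]  L2: P0=I P1=M P2=I  mem[L2]=0
3. P0: load  L3  bus=[BusRd]  L3: P0=E P1=I P2=I  mem[L3]=60
4. P0: store L2 := 58  bus=[BusRdX,Flush]  L2: P0=M P1=I P2=I  mem[L2]=95
5. P1: store L1 := 80  bus=[BusRdX]  L1: P0=I P1=M P2=I  mem[L1]=60
6. P1: load  L3  bus=[BusRd]  L3: P0=S P1=S P2=I  mem[L3]=60
7. P1: store L3 := 24  bus=[BusUpgr]  L3: P0=I P1=M P2=I  mem[L3]=60
8. P1: load  L3  bus=[-]  L3: P0=I P1=M P2=I  mem[L3]=60
9. P1: store L3 := 35  bus=[-]  L3: P0=I P1=M P2=I  mem[L3]=60
10. P0: load  L2  bus=[-]  L2: P0=M P1=I P2=I  mem[L2]=95
11. P1: store L1 := 65  bus=[-]  L1: P0=I P1=M P2=I  mem[L1]=60
12. P2: store L3 := 40  bus=[BusRdX,Flush]  L3: P0=I P1=I P2=M  mem[L3]=35
13. P1: store L3 := 28  bus=[BusRdX,Flush]  L3: P0=I P1=M P2=I  mem[L3]=40

memory[L2] = 95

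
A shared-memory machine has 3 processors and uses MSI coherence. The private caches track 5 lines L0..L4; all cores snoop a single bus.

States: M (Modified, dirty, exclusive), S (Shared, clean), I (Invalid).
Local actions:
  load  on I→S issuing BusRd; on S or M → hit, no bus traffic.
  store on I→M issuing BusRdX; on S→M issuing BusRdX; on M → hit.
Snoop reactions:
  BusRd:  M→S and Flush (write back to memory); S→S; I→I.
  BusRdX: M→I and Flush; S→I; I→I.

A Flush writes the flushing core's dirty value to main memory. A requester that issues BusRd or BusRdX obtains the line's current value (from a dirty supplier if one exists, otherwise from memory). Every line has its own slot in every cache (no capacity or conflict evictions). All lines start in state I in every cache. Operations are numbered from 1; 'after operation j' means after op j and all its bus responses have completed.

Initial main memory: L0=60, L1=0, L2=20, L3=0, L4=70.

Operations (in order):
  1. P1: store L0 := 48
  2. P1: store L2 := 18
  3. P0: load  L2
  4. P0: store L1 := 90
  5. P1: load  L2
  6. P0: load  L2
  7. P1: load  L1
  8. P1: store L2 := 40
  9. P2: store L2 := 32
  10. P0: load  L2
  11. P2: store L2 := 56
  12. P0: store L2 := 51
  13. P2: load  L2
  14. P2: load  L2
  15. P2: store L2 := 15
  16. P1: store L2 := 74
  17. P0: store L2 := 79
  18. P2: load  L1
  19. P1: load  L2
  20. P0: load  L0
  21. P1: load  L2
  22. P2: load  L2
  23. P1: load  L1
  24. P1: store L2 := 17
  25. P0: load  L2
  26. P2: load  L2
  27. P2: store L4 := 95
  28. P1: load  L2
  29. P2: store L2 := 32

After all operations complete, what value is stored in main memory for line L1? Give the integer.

1. P1: store L0 := 48  bus=[BusRdX]  L0: P0=I P1=M P2=I  mem[L0]=60
2. P1: store L2 := 18  bus=[BusRdX]  L2: P0=I P1=M P2=I  mem[L2]=20
3. P0: load  L2  bus=[BusRd,Flush]  L2: P0=S P1=S P2=I  mem[L2]=18
4. P0: store L1 := 90  bus=[BusRdX]  L1: P0=M P1=I P2=I  mem[L1]=0
5. P1: load  L2  bus=[-]  L2: P0=S P1=S P2=I  mem[L2]=18
6. P0: load  L2  bus=[-]  L2: P0=S P1=S P2=I  mem[L2]=18
7. P1: load  L1  bus=[BusRd,Flush]  L1: P0=S P1=S P2=I  mem[L1]=90
8. P1: store L2 := 40  bus=[BusRdX]  L2: P0=I P1=M P2=I  mem[L2]=18
9. P2: store L2 := 32  bus=[BusRdX,Flush]  L2: P0=I P1=I P2=M  mem[L2]=40
10. P0: load  L2  bus=[BusRd,Flush]  L2: P0=S P1=I P2=S  mem[L2]=32
11. P2: store L2 := 56  bus=[BusRdX]  L2: P0=I P1=I P2=M  mem[L2]=32
12. P0: store L2 := 51  bus=[BusRdX,Flush]  L2: P0=M P1=I P2=I  mem[L2]=56
13. P2: load  L2  bus=[BusRd,Flush]  L2: P0=S P1=I P2=S  mem[L2]=51
14. P2: load  L2  bus=[-]  L2: P0=S P1=I P2=S  mem[L2]=51
15. P2: store L2 := 15  bus=[BusRdX]  L2: P0=I P1=I P2=M  mem[L2]=51
16. P1: store L2 := 74  bus=[BusRdX,Flush]  L2: P0=I P1=M P2=I  mem[L2]=15
17. P0: store L2 := 79  bus=[BusRdX,Flush]  L2: P0=M P1=I P2=I  mem[L2]=74
18. P2: load  L1  bus=[BusRd]  L1: P0=S P1=S P2=S  mem[L1]=90
19. P1: load  L2  bus=[BusRd,Flush]  L2: P0=S P1=S P2=I  mem[L2]=79
20. P0: load  L0  bus=[BusRd,Flush]  L0: P0=S P1=S P2=I  mem[L0]=48
21. P1: load  L2  bus=[-]  L2: P0=S P1=S P2=I  mem[L2]=79
22. P2: load  L2  bus=[BusRd]  L2: P0=S P1=S P2=S  mem[L2]=79
23. P1: load  L1  bus=[-]  L1: P0=S P1=S P2=S  mem[L1]=90
24. P1: store L2 := 17  bus=[BusRdX]  L2: P0=I P1=M P2=I  mem[L2]=79
25. P0: load  L2  bus=[BusRd,Flush]  L2: P0=S P1=S P2=I  mem[L2]=17
26. P2: load  L2  bus=[BusRd]  L2: P0=S P1=S P2=S  mem[L2]=17
27. P2: store L4 := 95  bus=[BusRdX]  L4: P0=I P1=I P2=M  mem[L4]=70
28. P1: load  L2  bus=[-]  L2: P0=S P1=S P2=S  mem[L2]=17
29. P2: store L2 := 32  bus=[BusRdX]  L2: P0=I P1=I P2=M  mem[L2]=17

memory[L1] = 90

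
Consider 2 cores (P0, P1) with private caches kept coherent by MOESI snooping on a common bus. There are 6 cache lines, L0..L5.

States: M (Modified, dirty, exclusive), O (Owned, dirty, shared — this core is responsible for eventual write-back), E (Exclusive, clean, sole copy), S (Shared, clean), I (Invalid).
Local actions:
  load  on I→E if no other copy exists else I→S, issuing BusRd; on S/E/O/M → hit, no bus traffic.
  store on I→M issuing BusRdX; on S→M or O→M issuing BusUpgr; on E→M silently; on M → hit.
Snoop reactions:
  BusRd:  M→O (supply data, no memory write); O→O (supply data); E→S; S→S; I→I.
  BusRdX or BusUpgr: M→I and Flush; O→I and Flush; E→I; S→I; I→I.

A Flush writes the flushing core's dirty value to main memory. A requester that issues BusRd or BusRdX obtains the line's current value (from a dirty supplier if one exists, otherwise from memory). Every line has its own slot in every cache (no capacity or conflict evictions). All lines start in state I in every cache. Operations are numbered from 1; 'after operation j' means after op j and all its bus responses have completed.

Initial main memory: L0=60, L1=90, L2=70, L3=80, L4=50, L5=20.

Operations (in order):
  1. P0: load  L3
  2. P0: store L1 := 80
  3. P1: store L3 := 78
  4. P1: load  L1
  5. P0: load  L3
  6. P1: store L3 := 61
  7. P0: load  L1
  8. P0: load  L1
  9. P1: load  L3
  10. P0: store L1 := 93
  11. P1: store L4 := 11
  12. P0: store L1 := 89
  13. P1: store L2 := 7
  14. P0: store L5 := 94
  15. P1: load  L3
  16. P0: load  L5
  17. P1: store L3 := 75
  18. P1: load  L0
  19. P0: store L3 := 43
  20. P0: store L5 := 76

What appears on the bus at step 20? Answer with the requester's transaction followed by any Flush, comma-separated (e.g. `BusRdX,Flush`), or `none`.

  op1 P0: load  L3 → E/I on L3; bus BusRd; mem=80
  op2 P0: store L1 := 80 → M/I on L1; bus BusRdX; mem=90
  op3 P1: store L3 := 78 → I/M on L3; bus BusRdX; mem=80
  op4 P1: load  L1 → O/S on L1; bus BusRd; mem=90
  op5 P0: load  L3 → S/O on L3; bus BusRd; mem=80
  op6 P1: store L3 := 61 → I/M on L3; bus BusUpgr; mem=80
  op7 P0: load  L1 → O/S on L1; bus (none); mem=90
  op8 P0: load  L1 → O/S on L1; bus (none); mem=90
  op9 P1: load  L3 → I/M on L3; bus (none); mem=80
  op10 P0: store L1 := 93 → M/I on L1; bus BusUpgr; mem=90
  op11 P1: store L4 := 11 → I/M on L4; bus BusRdX; mem=50
  op12 P0: store L1 := 89 → M/I on L1; bus (none); mem=90
  op13 P1: store L2 := 7 → I/M on L2; bus BusRdX; mem=70
  op14 P0: store L5 := 94 → M/I on L5; bus BusRdX; mem=20
  op15 P1: load  L3 → I/M on L3; bus (none); mem=80
  op16 P0: load  L5 → M/I on L5; bus (none); mem=20
  op17 P1: store L3 := 75 → I/M on L3; bus (none); mem=80
  op18 P1: load  L0 → I/E on L0; bus BusRd; mem=60
  op19 P0: store L3 := 43 → M/I on L3; bus BusRdX Flush; mem=75
  op20 P0: store L5 := 76 → M/I on L5; bus (none); mem=20

bus = none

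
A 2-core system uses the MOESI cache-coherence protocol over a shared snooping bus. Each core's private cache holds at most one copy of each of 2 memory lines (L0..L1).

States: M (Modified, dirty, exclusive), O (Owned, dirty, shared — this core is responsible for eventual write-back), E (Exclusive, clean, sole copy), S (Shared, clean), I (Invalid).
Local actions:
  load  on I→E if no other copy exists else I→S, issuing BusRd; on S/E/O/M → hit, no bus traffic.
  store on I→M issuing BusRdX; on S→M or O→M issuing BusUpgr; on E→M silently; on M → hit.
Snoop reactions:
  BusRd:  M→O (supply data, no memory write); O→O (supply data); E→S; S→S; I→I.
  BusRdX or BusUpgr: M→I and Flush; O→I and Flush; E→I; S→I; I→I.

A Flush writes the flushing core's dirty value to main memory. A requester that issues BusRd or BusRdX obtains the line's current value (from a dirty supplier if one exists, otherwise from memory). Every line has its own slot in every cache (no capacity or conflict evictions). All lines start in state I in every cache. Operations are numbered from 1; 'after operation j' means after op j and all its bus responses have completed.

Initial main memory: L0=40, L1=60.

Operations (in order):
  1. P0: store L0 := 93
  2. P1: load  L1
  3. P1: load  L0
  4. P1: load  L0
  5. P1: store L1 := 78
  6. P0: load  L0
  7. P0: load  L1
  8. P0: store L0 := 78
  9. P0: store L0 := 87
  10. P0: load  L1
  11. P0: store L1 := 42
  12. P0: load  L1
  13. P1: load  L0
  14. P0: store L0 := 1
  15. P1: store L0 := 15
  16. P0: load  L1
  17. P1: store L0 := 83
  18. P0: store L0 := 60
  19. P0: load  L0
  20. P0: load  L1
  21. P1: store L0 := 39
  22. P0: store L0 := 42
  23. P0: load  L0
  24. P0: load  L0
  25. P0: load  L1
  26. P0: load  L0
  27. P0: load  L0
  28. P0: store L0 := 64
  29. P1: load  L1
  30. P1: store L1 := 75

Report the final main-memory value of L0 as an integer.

  op1 P0: store L0 := 93 → M/I on L0; bus BusRdX; mem=40
  op2 P1: load  L1 → I/E on L1; bus BusRd; mem=60
  op3 P1: load  L0 → O/S on L0; bus BusRd; mem=40
  op4 P1: load  L0 → O/S on L0; bus (none); mem=40
  op5 P1: store L1 := 78 → I/M on L1; bus (none); mem=60
  op6 P0: load  L0 → O/S on L0; bus (none); mem=40
  op7 P0: load  L1 → S/O on L1; bus BusRd; mem=60
  op8 P0: store L0 := 78 → M/I on L0; bus BusUpgr; mem=40
  op9 P0: store L0 := 87 → M/I on L0; bus (none); mem=40
  op10 P0: load  L1 → S/O on L1; bus (none); mem=60
  op11 P0: store L1 := 42 → M/I on L1; bus BusUpgr Flush; mem=78
  op12 P0: load  L1 → M/I on L1; bus (none); mem=78
  op13 P1: load  L0 → O/S on L0; bus BusRd; mem=40
  op14 P0: store L0 := 1 → M/I on L0; bus BusUpgr; mem=40
  op15 P1: store L0 := 15 → I/M on L0; bus BusRdX Flush; mem=1
  op16 P0: load  L1 → M/I on L1; bus (none); mem=78
  op17 P1: store L0 := 83 → I/M on L0; bus (none); mem=1
  op18 P0: store L0 := 60 → M/I on L0; bus BusRdX Flush; mem=83
  op19 P0: load  L0 → M/I on L0; bus (none); mem=83
  op20 P0: load  L1 → M/I on L1; bus (none); mem=78
  op21 P1: store L0 := 39 → I/M on L0; bus BusRdX Flush; mem=60
  op22 P0: store L0 := 42 → M/I on L0; bus BusRdX Flush; mem=39
  op23 P0: load  L0 → M/I on L0; bus (none); mem=39
  op24 P0: load  L0 → M/I on L0; bus (none); mem=39
  op25 P0: load  L1 → M/I on L1; bus (none); mem=78
  op26 P0: load  L0 → M/I on L0; bus (none); mem=39
  op27 P0: load  L0 → M/I on L0; bus (none); mem=39
  op28 P0: store L0 := 64 → M/I on L0; bus (none); mem=39
  op29 P1: load  L1 → O/S on L1; bus BusRd; mem=78
  op30 P1: store L1 := 75 → I/M on L1; bus BusUpgr Flush; mem=42

memory[L0] = 39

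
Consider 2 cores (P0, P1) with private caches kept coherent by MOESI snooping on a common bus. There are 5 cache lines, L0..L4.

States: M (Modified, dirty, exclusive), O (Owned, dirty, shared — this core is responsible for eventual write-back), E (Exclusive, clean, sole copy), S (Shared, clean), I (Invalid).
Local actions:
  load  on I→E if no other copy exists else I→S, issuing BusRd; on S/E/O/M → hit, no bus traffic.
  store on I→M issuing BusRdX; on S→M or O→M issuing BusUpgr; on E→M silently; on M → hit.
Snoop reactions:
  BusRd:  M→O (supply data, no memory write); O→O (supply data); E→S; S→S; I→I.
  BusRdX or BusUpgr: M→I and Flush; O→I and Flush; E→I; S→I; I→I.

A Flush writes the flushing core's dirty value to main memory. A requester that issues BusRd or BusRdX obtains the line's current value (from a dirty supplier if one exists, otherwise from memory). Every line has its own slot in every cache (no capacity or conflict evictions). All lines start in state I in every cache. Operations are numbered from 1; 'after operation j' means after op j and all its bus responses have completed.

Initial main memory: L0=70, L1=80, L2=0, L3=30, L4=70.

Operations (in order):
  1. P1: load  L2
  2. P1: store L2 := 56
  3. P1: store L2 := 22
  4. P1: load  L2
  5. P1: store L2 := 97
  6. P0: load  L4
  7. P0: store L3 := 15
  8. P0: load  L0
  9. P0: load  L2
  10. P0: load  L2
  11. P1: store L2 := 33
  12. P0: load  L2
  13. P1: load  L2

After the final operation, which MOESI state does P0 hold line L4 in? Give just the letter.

state = E

step 1: P1: load  L2  ⟶  IE  (L2)  txn=BusRd  M[L2]=0
step 2: P1: store L2 := 56  ⟶  IM  (L2)  txn=∅  M[L2]=0
step 3: P1: store L2 := 22  ⟶  IM  (L2)  txn=∅  M[L2]=0
step 4: P1: load  L2  ⟶  IM  (L2)  txn=∅  M[L2]=0
step 5: P1: store L2 := 97  ⟶  IM  (L2)  txn=∅  M[L2]=0
step 6: P0: load  L4  ⟶  EI  (L4)  txn=BusRd  M[L4]=70
step 7: P0: store L3 := 15  ⟶  MI  (L3)  txn=BusRdX  M[L3]=30
step 8: P0: load  L0  ⟶  EI  (L0)  txn=BusRd  M[L0]=70
step 9: P0: load  L2  ⟶  SO  (L2)  txn=BusRd  M[L2]=0
step 10: P0: load  L2  ⟶  SO  (L2)  txn=∅  M[L2]=0
step 11: P1: store L2 := 33  ⟶  IM  (L2)  txn=BusUpgr  M[L2]=0
step 12: P0: load  L2  ⟶  SO  (L2)  txn=BusRd  M[L2]=0
step 13: P1: load  L2  ⟶  SO  (L2)  txn=∅  M[L2]=0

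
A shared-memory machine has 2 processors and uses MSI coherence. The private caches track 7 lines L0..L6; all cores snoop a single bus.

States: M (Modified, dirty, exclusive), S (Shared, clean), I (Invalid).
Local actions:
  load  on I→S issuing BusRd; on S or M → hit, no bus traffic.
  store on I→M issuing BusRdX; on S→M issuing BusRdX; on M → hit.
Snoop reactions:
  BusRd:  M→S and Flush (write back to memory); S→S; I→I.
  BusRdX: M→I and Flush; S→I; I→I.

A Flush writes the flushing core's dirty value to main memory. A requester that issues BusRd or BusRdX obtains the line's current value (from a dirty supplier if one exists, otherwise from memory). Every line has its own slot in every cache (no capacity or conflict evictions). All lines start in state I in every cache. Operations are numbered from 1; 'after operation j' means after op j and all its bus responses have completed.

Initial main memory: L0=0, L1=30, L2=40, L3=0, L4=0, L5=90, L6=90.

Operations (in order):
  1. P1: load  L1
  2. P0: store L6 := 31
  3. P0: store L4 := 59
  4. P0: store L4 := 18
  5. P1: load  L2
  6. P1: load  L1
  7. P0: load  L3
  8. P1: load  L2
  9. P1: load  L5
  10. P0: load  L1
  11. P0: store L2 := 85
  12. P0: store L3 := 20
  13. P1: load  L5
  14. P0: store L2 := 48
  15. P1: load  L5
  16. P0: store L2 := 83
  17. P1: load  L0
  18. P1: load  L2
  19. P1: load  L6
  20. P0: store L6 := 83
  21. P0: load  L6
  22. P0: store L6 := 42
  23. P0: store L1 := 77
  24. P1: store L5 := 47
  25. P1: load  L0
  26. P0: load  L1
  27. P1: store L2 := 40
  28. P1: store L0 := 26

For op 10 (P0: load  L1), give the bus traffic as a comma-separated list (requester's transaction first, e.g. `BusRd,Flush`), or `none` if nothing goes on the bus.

bus = BusRd

1. P1: load  L1  bus=[BusRd]  L1: P0=I P1=S  mem[L1]=30
2. P0: store L6 := 31  bus=[BusRdX]  L6: P0=M P1=I  mem[L6]=90
3. P0: store L4 := 59  bus=[BusRdX]  L4: P0=M P1=I  mem[L4]=0
4. P0: store L4 := 18  bus=[-]  L4: P0=M P1=I  mem[L4]=0
5. P1: load  L2  bus=[BusRd]  L2: P0=I P1=S  mem[L2]=40
6. P1: load  L1  bus=[-]  L1: P0=I P1=S  mem[L1]=30
7. P0: load  L3  bus=[BusRd]  L3: P0=S P1=I  mem[L3]=0
8. P1: load  L2  bus=[-]  L2: P0=I P1=S  mem[L2]=40
9. P1: load  L5  bus=[BusRd]  L5: P0=I P1=S  mem[L5]=90
10. P0: load  L1  bus=[BusRd]  L1: P0=S P1=S  mem[L1]=30
11. P0: store L2 := 85  bus=[BusRdX]  L2: P0=M P1=I  mem[L2]=40
12. P0: store L3 := 20  bus=[BusRdX]  L3: P0=M P1=I  mem[L3]=0
13. P1: load  L5  bus=[-]  L5: P0=I P1=S  mem[L5]=90
14. P0: store L2 := 48  bus=[-]  L2: P0=M P1=I  mem[L2]=40
15. P1: load  L5  bus=[-]  L5: P0=I P1=S  mem[L5]=90
16. P0: store L2 := 83  bus=[-]  L2: P0=M P1=I  mem[L2]=40
17. P1: load  L0  bus=[BusRd]  L0: P0=I P1=S  mem[L0]=0
18. P1: load  L2  bus=[BusRd,Flush]  L2: P0=S P1=S  mem[L2]=83
19. P1: load  L6  bus=[BusRd,Flush]  L6: P0=S P1=S  mem[L6]=31
20. P0: store L6 := 83  bus=[BusRdX]  L6: P0=M P1=I  mem[L6]=31
21. P0: load  L6  bus=[-]  L6: P0=M P1=I  mem[L6]=31
22. P0: store L6 := 42  bus=[-]  L6: P0=M P1=I  mem[L6]=31
23. P0: store L1 := 77  bus=[BusRdX]  L1: P0=M P1=I  mem[L1]=30
24. P1: store L5 := 47  bus=[BusRdX]  L5: P0=I P1=M  mem[L5]=90
25. P1: load  L0  bus=[-]  L0: P0=I P1=S  mem[L0]=0
26. P0: load  L1  bus=[-]  L1: P0=M P1=I  mem[L1]=30
27. P1: store L2 := 40  bus=[BusRdX]  L2: P0=I P1=M  mem[L2]=83
28. P1: store L0 := 26  bus=[BusRdX]  L0: P0=I P1=M  mem[L0]=0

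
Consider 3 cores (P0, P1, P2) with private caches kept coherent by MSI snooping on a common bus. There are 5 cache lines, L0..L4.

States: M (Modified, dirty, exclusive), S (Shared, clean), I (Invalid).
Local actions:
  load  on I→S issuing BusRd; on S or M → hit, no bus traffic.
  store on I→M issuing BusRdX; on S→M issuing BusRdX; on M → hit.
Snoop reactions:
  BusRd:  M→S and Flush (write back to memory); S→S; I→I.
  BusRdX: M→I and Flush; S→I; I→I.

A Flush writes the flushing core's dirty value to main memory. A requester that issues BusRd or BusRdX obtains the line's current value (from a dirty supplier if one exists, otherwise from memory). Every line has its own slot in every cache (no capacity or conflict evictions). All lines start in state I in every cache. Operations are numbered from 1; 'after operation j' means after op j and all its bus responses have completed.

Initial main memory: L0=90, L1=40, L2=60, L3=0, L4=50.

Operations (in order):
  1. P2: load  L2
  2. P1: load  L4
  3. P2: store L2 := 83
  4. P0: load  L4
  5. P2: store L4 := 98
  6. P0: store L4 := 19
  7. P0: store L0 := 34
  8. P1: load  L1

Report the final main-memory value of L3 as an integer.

[1] P2: load  L2 | P0:I, P1:I, P2:S(60) | bus: BusRd
[2] P1: load  L4 | P0:I, P1:S(50), P2:I | bus: BusRd
[3] P2: store L2 := 83 | P0:I, P1:I, P2:M(83) | bus: BusRdX
[4] P0: load  L4 | P0:S(50), P1:S(50), P2:I | bus: BusRd
[5] P2: store L4 := 98 | P0:I, P1:I, P2:M(98) | bus: BusRdX
[6] P0: store L4 := 19 | P0:M(19), P1:I, P2:I | bus: BusRdX,Flush
[7] P0: store L0 := 34 | P0:M(34), P1:I, P2:I | bus: BusRdX
[8] P1: load  L1 | P0:I, P1:S(40), P2:I | bus: BusRd

memory[L3] = 0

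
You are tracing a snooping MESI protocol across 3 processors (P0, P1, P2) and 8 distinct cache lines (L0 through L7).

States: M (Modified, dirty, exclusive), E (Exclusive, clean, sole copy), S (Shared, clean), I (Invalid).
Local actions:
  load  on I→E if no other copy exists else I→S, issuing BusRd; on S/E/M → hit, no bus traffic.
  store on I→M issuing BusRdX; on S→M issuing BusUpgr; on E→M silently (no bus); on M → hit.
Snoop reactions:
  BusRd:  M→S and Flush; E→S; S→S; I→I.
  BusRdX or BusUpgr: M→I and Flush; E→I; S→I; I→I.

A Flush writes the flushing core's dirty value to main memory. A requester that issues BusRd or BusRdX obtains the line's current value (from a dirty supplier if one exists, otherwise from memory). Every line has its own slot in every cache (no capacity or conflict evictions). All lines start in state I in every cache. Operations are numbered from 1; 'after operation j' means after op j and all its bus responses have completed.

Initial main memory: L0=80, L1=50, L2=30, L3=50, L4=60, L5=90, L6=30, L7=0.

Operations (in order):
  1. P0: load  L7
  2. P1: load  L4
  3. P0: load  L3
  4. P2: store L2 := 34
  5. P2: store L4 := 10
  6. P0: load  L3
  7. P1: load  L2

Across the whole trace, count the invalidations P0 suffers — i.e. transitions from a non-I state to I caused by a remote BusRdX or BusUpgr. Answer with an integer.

invalidations = 0

[1] P0: load  L7 | P0:E(0), P1:I, P2:I | bus: BusRd
[2] P1: load  L4 | P0:I, P1:E(60), P2:I | bus: BusRd
[3] P0: load  L3 | P0:E(50), P1:I, P2:I | bus: BusRd
[4] P2: store L2 := 34 | P0:I, P1:I, P2:M(34) | bus: BusRdX
[5] P2: store L4 := 10 | P0:I, P1:I, P2:M(10) | bus: BusRdX
[6] P0: load  L3 | P0:E(50), P1:I, P2:I | bus: none
[7] P1: load  L2 | P0:I, P1:S(34), P2:S(34) | bus: BusRd,Flush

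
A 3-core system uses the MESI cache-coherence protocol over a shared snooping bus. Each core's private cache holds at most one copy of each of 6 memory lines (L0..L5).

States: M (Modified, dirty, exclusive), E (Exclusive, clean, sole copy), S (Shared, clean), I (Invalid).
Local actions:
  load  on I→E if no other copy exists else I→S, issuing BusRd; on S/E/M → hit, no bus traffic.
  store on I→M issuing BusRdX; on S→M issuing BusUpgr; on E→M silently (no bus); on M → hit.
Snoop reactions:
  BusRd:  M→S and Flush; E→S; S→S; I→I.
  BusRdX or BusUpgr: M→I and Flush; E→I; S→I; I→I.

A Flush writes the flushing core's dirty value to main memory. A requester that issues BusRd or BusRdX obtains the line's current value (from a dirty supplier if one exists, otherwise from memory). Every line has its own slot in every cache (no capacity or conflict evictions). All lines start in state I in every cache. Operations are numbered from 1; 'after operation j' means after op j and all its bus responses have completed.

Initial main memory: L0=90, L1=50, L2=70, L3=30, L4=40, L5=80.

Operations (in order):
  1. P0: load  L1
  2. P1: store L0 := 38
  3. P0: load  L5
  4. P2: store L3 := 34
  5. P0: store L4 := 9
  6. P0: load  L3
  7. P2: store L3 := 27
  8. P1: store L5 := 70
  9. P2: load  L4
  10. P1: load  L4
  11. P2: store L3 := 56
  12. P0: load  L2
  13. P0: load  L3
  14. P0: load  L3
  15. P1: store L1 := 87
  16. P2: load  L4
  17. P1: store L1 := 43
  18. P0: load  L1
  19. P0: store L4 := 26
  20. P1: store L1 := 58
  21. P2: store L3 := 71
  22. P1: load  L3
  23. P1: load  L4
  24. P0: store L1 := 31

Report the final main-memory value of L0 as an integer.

memory[L0] = 90

step 1: P0: load  L1  ⟶  EII  (L1)  txn=BusRd  M[L1]=50
step 2: P1: store L0 := 38  ⟶  IMI  (L0)  txn=BusRdX  M[L0]=90
step 3: P0: load  L5  ⟶  EII  (L5)  txn=BusRd  M[L5]=80
step 4: P2: store L3 := 34  ⟶  IIM  (L3)  txn=BusRdX  M[L3]=30
step 5: P0: store L4 := 9  ⟶  MII  (L4)  txn=BusRdX  M[L4]=40
step 6: P0: load  L3  ⟶  SIS  (L3)  txn=BusRd+Flush  M[L3]=34
step 7: P2: store L3 := 27  ⟶  IIM  (L3)  txn=BusUpgr  M[L3]=34
step 8: P1: store L5 := 70  ⟶  IMI  (L5)  txn=BusRdX  M[L5]=80
step 9: P2: load  L4  ⟶  SIS  (L4)  txn=BusRd+Flush  M[L4]=9
step 10: P1: load  L4  ⟶  SSS  (L4)  txn=BusRd  M[L4]=9
step 11: P2: store L3 := 56  ⟶  IIM  (L3)  txn=∅  M[L3]=34
step 12: P0: load  L2  ⟶  EII  (L2)  txn=BusRd  M[L2]=70
step 13: P0: load  L3  ⟶  SIS  (L3)  txn=BusRd+Flush  M[L3]=56
step 14: P0: load  L3  ⟶  SIS  (L3)  txn=∅  M[L3]=56
step 15: P1: store L1 := 87  ⟶  IMI  (L1)  txn=BusRdX  M[L1]=50
step 16: P2: load  L4  ⟶  SSS  (L4)  txn=∅  M[L4]=9
step 17: P1: store L1 := 43  ⟶  IMI  (L1)  txn=∅  M[L1]=50
step 18: P0: load  L1  ⟶  SSI  (L1)  txn=BusRd+Flush  M[L1]=43
step 19: P0: store L4 := 26  ⟶  MII  (L4)  txn=BusUpgr  M[L4]=9
step 20: P1: store L1 := 58  ⟶  IMI  (L1)  txn=BusUpgr  M[L1]=43
step 21: P2: store L3 := 71  ⟶  IIM  (L3)  txn=BusUpgr  M[L3]=56
step 22: P1: load  L3  ⟶  ISS  (L3)  txn=BusRd+Flush  M[L3]=71
step 23: P1: load  L4  ⟶  SSI  (L4)  txn=BusRd+Flush  M[L4]=26
step 24: P0: store L1 := 31  ⟶  MII  (L1)  txn=BusRdX+Flush  M[L1]=58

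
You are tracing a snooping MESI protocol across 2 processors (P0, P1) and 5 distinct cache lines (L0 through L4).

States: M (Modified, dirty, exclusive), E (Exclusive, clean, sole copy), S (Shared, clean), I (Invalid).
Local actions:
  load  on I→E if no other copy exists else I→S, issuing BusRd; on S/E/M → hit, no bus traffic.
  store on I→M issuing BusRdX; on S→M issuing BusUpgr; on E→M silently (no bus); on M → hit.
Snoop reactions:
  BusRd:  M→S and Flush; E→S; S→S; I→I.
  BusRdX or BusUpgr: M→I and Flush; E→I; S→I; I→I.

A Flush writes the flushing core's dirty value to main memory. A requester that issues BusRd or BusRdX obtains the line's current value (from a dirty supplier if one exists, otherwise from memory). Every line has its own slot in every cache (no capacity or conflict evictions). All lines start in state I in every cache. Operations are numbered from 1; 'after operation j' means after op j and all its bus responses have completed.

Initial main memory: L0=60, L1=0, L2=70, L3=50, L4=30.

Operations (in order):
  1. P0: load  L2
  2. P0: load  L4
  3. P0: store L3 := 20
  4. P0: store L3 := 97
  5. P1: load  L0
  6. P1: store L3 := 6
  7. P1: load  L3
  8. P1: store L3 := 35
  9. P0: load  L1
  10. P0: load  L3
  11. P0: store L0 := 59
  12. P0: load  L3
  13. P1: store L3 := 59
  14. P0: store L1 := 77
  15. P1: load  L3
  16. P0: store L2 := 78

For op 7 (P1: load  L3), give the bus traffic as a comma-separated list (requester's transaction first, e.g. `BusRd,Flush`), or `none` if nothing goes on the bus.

bus = none

1. P0: load  L2  bus=[BusRd]  L2: P0=E P1=I  mem[L2]=70
2. P0: load  L4  bus=[BusRd]  L4: P0=E P1=I  mem[L4]=30
3. P0: store L3 := 20  bus=[BusRdX]  L3: P0=M P1=I  mem[L3]=50
4. P0: store L3 := 97  bus=[-]  L3: P0=M P1=I  mem[L3]=50
5. P1: load  L0  bus=[BusRd]  L0: P0=I P1=E  mem[L0]=60
6. P1: store L3 := 6  bus=[BusRdX,Flush]  L3: P0=I P1=M  mem[L3]=97
7. P1: load  L3  bus=[-]  L3: P0=I P1=M  mem[L3]=97
8. P1: store L3 := 35  bus=[-]  L3: P0=I P1=M  mem[L3]=97
9. P0: load  L1  bus=[BusRd]  L1: P0=E P1=I  mem[L1]=0
10. P0: load  L3  bus=[BusRd,Flush]  L3: P0=S P1=S  mem[L3]=35
11. P0: store L0 := 59  bus=[BusRdX]  L0: P0=M P1=I  mem[L0]=60
12. P0: load  L3  bus=[-]  L3: P0=S P1=S  mem[L3]=35
13. P1: store L3 := 59  bus=[BusUpgr]  L3: P0=I P1=M  mem[L3]=35
14. P0: store L1 := 77  bus=[-]  L1: P0=M P1=I  mem[L1]=0
15. P1: load  L3  bus=[-]  L3: P0=I P1=M  mem[L3]=35
16. P0: store L2 := 78  bus=[-]  L2: P0=M P1=I  mem[L2]=70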